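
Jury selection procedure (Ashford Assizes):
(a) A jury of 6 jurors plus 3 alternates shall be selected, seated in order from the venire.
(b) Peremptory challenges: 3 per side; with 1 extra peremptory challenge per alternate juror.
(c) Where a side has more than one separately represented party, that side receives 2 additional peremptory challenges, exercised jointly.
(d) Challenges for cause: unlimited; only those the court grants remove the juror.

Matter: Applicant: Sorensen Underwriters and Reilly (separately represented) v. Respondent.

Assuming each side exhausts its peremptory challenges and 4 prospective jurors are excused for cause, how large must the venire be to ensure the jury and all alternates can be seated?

Seats to fill: 6 + 3 alternates = 9.
Peremptories — Applicant: 3 + 1×3 + 2 = 8; Respondent: 3 + 1×3 = 6; total 14.
For-cause removals: 4.
Minimum venire: 9 + 14 + 4 = 27.

27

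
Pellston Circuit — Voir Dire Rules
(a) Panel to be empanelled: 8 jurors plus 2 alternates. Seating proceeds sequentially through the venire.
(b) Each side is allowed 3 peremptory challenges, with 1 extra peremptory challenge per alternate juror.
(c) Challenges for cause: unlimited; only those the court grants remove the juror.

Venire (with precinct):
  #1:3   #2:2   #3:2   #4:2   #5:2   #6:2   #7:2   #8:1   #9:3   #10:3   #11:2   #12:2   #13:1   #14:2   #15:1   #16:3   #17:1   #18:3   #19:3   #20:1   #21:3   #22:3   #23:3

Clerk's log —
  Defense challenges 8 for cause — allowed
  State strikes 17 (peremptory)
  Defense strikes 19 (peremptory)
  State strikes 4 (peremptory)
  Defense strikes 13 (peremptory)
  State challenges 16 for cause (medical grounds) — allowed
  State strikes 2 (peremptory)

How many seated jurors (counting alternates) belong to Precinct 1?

Removed: #2, #4, #8, #13, #16, #17, #19.
Seated (10 incl. alternates): #1, #3, #5, #6, #7, #9, #10, #11, #12, #14.
None of those are in Precinct 1 → 0.

0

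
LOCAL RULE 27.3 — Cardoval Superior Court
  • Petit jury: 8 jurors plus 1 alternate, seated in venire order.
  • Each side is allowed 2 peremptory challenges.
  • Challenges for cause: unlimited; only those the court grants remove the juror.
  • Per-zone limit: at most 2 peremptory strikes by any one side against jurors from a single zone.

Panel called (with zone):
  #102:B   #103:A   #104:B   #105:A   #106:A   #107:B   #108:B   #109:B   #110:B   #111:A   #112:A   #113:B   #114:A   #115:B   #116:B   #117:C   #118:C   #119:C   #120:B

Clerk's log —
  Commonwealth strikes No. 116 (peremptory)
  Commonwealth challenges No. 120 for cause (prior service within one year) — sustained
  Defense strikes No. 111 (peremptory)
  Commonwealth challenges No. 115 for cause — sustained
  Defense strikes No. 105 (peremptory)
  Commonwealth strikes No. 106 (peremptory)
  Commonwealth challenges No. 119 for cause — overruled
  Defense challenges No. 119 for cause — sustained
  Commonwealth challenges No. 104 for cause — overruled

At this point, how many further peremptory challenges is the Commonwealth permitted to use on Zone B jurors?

Commonwealth peremptories so far: #116, #106 — 2 of 2 used, 0 left overall.
Against Zone B: #116 — 1 used; per-zone cap 2 leaves 1.
Binding limit: min(0, 1) = 0.

0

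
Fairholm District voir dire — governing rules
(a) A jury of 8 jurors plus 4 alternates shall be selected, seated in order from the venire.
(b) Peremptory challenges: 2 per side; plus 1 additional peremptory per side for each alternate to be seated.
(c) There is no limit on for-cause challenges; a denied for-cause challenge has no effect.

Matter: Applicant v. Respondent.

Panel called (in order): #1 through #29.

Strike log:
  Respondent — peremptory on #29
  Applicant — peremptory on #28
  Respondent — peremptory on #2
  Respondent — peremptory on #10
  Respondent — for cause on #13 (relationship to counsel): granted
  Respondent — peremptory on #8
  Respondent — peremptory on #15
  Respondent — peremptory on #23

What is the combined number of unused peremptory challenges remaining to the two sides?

Applicant allotment: 2 base + 1 × 4 alternates = 6. Respondent allotment: 2 base + 1 × 4 alternates = 6.
Applicant peremptories used: #28 — 1.
Respondent peremptories used: #29, #2, #10, #8, #15, #23 — 6 (the for-cause on #13 doesn't count).
Remaining: (6 − 1) + (6 − 6) = 5.

5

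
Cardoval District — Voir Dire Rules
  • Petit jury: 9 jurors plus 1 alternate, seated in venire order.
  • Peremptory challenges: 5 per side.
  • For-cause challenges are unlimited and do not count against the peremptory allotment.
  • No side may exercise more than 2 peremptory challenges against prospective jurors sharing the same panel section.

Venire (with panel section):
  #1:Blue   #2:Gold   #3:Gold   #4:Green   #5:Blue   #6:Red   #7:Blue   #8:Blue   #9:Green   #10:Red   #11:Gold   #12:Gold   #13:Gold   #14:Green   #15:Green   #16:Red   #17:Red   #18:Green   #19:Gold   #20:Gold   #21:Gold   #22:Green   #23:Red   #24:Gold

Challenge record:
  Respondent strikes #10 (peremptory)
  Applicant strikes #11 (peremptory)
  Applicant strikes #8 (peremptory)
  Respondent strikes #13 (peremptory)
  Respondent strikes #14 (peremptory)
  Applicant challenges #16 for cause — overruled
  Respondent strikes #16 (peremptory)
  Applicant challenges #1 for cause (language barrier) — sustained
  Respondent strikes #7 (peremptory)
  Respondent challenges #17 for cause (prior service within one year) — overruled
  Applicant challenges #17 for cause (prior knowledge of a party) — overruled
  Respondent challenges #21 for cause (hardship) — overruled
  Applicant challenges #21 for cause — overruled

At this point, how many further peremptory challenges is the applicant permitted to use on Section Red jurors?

2

Applicant peremptories so far: #11, #8 — 2 of 5 used, 3 left overall.
Against Section Red: none yet — per-section cap 2 leaves 2.
Binding limit: min(3, 2) = 2.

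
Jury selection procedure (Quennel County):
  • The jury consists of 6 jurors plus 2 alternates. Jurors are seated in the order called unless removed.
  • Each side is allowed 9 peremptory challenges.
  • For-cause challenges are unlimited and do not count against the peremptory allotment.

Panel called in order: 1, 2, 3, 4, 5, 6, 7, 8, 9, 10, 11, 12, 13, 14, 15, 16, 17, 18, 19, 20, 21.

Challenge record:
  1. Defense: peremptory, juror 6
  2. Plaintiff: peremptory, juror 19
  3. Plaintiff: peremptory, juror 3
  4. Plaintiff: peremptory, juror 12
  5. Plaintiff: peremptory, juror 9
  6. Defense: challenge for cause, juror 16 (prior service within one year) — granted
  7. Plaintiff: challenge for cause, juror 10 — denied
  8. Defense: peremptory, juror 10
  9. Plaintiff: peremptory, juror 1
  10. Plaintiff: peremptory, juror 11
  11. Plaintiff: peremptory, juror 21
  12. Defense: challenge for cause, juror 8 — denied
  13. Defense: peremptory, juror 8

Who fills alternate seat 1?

15

Removed: #1, #3, #6, #8, #9, #10, #11, #12, #16, #19, #21.
Seating in order: seats 1–6 → #2, #4, #5, #7, #13, #14; alternates → #15, #17.
So alternate 1 is #15.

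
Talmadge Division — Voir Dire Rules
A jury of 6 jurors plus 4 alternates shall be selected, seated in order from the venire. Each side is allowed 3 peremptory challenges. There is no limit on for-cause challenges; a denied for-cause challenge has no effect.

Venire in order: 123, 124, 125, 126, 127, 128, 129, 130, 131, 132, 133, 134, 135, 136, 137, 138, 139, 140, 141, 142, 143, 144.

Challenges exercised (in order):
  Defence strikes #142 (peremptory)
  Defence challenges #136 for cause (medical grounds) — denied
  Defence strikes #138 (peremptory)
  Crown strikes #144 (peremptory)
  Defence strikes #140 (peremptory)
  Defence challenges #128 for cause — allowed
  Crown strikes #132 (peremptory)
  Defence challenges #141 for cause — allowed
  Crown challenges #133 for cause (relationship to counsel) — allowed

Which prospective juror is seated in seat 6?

Removed: #128, #132, #133, #138, #140, #141, #142, #144. (#136 stays — for-cause denied.)
Filling seats in venire order through position 6: #123, #124, #125, #126, #127, #129.
So seat 6 is #129.

129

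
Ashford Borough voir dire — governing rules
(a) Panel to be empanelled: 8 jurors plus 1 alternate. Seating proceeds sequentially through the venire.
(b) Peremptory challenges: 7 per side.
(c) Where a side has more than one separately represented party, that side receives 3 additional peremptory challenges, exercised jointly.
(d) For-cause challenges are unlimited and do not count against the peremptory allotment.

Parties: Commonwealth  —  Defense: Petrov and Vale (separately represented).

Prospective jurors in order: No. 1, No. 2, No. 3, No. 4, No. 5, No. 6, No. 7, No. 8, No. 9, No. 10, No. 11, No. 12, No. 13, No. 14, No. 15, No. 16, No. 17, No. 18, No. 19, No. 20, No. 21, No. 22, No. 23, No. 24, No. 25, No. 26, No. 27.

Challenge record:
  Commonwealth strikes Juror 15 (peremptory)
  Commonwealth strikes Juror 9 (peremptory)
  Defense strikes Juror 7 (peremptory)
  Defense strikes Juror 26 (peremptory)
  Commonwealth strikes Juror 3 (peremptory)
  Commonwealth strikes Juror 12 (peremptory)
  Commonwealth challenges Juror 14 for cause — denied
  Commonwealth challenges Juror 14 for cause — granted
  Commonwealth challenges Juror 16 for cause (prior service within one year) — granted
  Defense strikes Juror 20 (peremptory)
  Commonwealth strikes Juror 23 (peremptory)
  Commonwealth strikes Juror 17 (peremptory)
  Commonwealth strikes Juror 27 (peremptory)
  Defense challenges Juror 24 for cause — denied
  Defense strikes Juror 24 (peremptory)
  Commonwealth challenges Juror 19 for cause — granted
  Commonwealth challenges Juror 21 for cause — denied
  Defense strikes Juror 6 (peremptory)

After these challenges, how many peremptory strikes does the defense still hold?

5

Defense allotment: 7 base + 3 multi-party = 10.
Defense peremptories used: #7, #26, #20, #24, #6 — 5 (the for-cause on #24 doesn't count).
Remaining: 10 − 5 = 5.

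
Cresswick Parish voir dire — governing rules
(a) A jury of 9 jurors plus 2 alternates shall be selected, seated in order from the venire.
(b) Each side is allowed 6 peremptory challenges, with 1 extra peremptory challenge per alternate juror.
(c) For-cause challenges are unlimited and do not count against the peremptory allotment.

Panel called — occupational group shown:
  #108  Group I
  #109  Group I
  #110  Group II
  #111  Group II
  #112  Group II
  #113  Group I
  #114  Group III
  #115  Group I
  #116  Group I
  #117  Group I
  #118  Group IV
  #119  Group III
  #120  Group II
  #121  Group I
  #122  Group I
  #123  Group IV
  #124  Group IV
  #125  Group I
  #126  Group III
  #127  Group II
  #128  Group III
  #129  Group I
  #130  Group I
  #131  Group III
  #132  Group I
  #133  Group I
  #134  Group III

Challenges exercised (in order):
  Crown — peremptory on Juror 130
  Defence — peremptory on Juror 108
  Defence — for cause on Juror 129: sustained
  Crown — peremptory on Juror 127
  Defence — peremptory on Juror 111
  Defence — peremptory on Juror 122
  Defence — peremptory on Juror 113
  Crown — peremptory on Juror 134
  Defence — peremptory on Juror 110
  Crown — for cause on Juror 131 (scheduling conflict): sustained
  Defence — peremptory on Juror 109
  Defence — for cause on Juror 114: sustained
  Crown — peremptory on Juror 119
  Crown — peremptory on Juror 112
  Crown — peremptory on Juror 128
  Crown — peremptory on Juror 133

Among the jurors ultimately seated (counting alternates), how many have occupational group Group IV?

3

Removed: #108, #109, #110, #111, #112, #113, #114, #119, #122, #127, #128, #129, #130, #131, #133, #134.
Seated (11 incl. alternates): #115, #116, #117, #118, #120, #121, #123, #124, #125, #126, #132.
Of those, in Group IV: #118, #123, #124 → 3.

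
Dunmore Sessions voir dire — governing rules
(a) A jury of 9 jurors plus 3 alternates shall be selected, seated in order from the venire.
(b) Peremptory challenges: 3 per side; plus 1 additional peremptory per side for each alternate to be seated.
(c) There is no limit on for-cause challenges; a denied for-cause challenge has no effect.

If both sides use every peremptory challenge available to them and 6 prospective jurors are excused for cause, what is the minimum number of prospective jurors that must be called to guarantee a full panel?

30

Seats to fill: 9 + 3 alternates = 12.
Peremptories: 3 + 1×3 = 6 per side × 2 sides = 12.
For-cause removals: 6.
Minimum venire: 12 + 12 + 6 = 30.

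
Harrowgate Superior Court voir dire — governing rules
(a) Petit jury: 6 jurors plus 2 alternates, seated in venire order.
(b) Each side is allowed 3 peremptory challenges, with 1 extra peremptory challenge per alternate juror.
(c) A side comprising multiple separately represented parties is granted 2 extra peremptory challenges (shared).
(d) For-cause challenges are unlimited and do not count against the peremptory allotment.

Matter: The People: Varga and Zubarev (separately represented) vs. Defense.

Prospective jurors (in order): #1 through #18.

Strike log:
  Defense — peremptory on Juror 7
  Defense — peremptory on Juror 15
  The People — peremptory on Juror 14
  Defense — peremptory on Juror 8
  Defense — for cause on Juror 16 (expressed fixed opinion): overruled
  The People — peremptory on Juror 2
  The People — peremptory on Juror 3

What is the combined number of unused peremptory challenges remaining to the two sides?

The People allotment: 3 base + 1 × 2 alternates + 2 multi-party = 7. Defense allotment: 3 base + 1 × 2 alternates = 5.
The People peremptories used: #14, #2, #3 — 3.
Defense peremptories used: #7, #15, #8 — 3 (the for-cause on #16 doesn't count).
Remaining: (7 − 3) + (5 − 3) = 6.

6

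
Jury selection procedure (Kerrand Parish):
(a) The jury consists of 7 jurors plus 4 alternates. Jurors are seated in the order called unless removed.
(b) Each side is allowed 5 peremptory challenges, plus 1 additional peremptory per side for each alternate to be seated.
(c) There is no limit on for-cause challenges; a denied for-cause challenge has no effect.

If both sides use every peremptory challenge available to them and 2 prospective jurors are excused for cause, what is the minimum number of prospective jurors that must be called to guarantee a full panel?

31

Seats to fill: 7 + 4 alternates = 11.
Peremptories: 5 + 1×4 = 9 per side × 2 sides = 18.
For-cause removals: 2.
Minimum venire: 11 + 18 + 2 = 31.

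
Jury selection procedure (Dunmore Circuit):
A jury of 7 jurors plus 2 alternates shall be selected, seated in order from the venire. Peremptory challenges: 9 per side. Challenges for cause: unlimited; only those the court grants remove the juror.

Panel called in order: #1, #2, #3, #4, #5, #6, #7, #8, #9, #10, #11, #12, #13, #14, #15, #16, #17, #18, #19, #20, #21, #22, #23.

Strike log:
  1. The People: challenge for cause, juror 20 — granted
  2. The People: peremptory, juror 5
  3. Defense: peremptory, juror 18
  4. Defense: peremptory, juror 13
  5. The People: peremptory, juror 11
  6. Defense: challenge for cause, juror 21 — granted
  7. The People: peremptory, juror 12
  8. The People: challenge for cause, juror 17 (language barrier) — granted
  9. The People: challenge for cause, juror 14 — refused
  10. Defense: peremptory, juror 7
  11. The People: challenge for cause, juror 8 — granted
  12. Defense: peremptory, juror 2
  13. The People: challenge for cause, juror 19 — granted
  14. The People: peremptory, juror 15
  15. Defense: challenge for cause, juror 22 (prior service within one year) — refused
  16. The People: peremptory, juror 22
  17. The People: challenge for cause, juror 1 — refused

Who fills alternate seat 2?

23

Removed: #2, #5, #7, #8, #11, #12, #13, #15, #17, #18, #19, #20, #21, #22. (#1, #14 stay — for-cause denied.)
Seating in order: seats 1–7 → #1, #3, #4, #6, #9, #10, #14; alternates → #16, #23.
So alternate 2 is #23.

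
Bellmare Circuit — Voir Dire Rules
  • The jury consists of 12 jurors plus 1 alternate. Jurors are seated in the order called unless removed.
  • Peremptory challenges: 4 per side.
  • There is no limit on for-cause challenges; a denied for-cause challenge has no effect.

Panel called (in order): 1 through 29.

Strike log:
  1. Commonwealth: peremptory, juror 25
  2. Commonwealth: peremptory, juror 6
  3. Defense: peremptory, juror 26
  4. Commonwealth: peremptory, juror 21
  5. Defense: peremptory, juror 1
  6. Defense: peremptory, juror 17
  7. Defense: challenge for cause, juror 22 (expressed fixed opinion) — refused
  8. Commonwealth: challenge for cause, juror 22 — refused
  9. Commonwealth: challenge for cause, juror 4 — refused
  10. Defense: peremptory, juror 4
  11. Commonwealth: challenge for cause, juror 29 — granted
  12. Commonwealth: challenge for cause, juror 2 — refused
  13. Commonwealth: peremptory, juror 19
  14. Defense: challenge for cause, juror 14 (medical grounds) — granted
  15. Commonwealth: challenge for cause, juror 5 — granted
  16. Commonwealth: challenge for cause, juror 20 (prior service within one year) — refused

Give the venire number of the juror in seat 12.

Removed: #1, #4, #5, #6, #14, #17, #19, #21, #25, #26, #29. (#2, #20, #22 stay — for-cause denied.)
Filling seats in venire order through position 12: #2, #3, #7, #8, #9, #10, #11, #12, #13, #15, #16, #18.
So seat 12 is #18.

18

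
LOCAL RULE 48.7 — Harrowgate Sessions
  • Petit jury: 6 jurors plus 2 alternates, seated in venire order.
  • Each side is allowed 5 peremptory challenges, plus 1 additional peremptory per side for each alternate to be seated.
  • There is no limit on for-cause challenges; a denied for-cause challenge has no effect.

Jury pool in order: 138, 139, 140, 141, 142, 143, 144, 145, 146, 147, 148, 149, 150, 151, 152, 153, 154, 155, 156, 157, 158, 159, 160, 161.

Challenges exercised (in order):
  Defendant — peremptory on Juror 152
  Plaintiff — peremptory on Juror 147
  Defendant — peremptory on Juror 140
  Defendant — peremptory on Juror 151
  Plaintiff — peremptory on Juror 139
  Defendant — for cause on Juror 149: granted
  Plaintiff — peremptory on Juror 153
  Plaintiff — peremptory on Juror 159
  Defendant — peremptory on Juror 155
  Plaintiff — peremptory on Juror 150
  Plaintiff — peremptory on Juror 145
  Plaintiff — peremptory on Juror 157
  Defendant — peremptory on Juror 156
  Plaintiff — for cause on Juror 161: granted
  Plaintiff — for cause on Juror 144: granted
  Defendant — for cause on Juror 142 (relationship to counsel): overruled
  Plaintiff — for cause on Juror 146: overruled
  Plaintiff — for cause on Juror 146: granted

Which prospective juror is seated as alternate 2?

160

Removed: #139, #140, #144, #145, #146, #147, #149, #150, #151, #152, #153, #155, #156, #157, #159, #161. (#142 stays — for-cause denied.)
Seating in order: seats 1–6 → #138, #141, #142, #143, #148, #154; alternates → #158, #160.
So alternate 2 is #160.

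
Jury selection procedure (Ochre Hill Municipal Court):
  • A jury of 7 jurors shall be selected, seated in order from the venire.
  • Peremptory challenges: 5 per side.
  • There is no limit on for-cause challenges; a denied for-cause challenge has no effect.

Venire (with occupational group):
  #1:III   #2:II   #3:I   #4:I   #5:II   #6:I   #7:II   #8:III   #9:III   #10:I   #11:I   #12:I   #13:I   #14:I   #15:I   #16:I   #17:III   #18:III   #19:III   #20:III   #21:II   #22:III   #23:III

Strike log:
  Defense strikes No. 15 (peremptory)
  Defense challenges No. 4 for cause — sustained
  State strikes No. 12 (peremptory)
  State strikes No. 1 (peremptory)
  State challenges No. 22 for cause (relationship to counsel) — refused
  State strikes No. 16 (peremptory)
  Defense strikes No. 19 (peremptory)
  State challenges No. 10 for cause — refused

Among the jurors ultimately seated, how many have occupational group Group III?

2

Removed: #1, #4, #12, #15, #16, #19.
Seated jurors 1–7: #2, #3, #5, #6, #7, #8, #9.
Of those, in Group III: #8, #9 → 2.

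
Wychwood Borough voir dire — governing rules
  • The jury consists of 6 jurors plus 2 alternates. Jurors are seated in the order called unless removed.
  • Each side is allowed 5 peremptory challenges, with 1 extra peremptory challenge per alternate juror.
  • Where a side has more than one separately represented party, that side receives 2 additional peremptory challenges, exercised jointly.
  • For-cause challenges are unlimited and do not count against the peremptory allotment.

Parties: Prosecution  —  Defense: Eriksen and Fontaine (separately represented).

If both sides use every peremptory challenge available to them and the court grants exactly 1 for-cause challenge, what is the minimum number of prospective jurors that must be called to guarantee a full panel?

25

Seats to fill: 6 + 2 alternates = 8.
Peremptories — Prosecution: 5 + 1×2 = 7; Defense: 5 + 1×2 + 2 = 9; total 16.
For-cause removals: 1.
Minimum venire: 8 + 16 + 1 = 25.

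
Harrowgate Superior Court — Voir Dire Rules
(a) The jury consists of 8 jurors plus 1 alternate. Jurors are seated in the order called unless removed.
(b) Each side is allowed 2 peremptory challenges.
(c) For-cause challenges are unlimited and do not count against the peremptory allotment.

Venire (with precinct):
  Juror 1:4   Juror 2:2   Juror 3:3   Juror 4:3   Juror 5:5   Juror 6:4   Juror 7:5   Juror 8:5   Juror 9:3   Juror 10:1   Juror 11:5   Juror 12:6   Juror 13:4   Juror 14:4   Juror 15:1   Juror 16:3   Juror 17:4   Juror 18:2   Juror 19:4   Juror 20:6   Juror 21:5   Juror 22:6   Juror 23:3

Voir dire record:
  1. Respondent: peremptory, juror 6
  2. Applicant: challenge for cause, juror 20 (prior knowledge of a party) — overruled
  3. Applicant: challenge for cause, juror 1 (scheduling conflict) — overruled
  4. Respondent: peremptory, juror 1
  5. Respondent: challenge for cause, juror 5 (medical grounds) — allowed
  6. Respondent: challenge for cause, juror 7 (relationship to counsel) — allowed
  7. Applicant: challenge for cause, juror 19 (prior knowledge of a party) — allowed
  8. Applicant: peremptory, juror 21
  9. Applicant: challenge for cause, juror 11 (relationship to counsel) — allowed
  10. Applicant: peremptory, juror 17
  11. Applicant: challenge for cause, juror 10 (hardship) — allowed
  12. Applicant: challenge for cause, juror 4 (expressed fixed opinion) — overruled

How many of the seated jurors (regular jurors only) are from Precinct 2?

Removed: #1, #5, #6, #7, #10, #11, #17, #19, #21.
Seated jurors 1–8: #2, #3, #4, #8, #9, #12, #13, #14 (alternates #15 not counted).
Of those, in Precinct 2: #2 → 1.

1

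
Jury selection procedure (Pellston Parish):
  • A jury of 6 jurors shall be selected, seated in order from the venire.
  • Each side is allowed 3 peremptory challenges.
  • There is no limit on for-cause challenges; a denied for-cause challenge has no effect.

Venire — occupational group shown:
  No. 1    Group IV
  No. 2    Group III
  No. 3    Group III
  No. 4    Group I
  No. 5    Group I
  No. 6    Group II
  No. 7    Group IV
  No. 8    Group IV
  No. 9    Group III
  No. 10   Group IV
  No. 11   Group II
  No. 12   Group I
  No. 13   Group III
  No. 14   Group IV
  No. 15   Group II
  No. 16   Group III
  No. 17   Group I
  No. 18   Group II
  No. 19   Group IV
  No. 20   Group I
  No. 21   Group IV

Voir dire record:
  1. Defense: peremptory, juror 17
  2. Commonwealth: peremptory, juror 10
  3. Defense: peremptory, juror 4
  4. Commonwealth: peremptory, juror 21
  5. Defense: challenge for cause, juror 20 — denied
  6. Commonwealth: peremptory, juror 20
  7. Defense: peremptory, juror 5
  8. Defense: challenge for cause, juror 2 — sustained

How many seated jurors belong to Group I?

0

Removed: #2, #4, #5, #10, #17, #20, #21.
Seated jurors 1–6: #1, #3, #6, #7, #8, #9.
None of those are in Group I → 0.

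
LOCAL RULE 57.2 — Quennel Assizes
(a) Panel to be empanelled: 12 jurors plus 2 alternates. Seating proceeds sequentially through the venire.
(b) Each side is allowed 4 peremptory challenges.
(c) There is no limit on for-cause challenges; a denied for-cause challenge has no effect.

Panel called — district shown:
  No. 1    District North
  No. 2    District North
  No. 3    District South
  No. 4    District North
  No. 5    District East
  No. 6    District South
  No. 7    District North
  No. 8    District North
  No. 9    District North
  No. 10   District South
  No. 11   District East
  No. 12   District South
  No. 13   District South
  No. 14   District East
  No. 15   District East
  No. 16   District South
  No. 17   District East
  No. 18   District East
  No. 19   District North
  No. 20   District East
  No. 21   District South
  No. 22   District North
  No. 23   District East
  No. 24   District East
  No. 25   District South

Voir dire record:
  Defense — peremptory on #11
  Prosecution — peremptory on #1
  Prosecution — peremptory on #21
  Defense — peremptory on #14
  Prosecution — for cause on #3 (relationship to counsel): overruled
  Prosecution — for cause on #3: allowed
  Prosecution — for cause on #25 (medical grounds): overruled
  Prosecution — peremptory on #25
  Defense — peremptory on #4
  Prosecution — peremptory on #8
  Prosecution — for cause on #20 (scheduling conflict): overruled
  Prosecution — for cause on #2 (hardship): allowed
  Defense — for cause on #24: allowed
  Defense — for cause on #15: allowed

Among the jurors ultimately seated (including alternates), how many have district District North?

Removed: #1, #2, #3, #4, #8, #11, #14, #15, #21, #24, #25.
Seated (14 incl. alternates): #5, #6, #7, #9, #10, #12, #13, #16, #17, #18, #19, #20, #22, #23.
Of those, in District North: #7, #9, #19, #22 → 4.

4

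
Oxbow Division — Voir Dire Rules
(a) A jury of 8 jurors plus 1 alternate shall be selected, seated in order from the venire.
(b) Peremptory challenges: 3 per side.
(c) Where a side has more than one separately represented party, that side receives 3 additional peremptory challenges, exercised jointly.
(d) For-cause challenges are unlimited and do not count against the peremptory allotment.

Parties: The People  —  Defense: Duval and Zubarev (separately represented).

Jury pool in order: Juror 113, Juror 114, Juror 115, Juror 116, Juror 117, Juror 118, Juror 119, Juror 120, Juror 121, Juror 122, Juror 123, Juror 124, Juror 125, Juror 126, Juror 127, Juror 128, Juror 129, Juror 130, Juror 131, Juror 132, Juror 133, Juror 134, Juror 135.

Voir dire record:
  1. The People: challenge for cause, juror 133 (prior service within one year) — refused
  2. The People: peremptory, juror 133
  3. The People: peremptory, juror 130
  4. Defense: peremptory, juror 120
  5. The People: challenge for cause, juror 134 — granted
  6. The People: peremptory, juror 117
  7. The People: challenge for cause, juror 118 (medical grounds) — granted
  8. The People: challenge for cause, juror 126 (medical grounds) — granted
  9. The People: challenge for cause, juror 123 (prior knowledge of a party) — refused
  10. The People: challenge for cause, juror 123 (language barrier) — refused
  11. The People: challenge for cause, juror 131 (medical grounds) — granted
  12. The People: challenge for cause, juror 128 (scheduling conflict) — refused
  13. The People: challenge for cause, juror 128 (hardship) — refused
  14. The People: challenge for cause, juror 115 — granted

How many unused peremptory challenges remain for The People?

0

The People allotment: 3.
The People peremptories used: #133, #130, #117 — 3 (for-cause on #133, #134, #118, #126, #123, #123, #131, #128, #128, #115 don't count).
Remaining: 3 − 3 = 0.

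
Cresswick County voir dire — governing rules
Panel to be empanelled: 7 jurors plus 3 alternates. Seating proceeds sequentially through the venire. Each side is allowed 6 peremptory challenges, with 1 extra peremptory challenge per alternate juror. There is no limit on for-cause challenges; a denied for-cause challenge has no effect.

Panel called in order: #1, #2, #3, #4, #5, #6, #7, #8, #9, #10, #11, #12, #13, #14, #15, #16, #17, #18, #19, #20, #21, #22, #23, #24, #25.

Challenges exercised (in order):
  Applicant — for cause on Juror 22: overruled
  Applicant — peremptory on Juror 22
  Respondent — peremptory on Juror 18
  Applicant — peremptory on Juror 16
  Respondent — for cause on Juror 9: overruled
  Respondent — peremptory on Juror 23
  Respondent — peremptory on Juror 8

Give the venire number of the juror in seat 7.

7

Removed: #8, #16, #18, #22, #23. (#9 stays — for-cause denied.)
Seating in order: seats 1–7 → #1, #2, #3, #4, #5, #6, #7; alternates → #9, #10, #11.
So seat 7 is #7.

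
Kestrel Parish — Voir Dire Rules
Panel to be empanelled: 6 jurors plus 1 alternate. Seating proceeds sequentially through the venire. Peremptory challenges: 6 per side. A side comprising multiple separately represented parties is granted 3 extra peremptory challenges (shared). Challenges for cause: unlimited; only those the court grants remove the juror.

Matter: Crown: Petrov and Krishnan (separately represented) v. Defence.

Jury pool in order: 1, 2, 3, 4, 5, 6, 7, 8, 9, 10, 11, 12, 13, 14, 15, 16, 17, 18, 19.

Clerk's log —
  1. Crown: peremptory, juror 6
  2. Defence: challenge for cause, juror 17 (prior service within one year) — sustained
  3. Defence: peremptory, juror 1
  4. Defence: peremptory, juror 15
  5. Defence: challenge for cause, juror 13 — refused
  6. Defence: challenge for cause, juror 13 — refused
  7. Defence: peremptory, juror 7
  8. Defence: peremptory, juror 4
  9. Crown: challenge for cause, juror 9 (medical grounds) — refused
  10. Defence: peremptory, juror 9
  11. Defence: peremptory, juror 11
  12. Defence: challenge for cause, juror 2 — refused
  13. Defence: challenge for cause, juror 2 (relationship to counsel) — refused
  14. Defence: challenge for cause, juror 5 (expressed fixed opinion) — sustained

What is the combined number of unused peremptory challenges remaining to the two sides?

Crown allotment: 6 base + 3 multi-party = 9. Defence allotment: 6.
Crown peremptories used: #6 — 1 (the for-cause on #9 doesn't count).
Defence peremptories used: #1, #15, #7, #4, #9, #11 — 6 (for-cause on #17, #13, #13, #2, #2, #5 don't count).
Remaining: (9 − 1) + (6 − 6) = 8.

8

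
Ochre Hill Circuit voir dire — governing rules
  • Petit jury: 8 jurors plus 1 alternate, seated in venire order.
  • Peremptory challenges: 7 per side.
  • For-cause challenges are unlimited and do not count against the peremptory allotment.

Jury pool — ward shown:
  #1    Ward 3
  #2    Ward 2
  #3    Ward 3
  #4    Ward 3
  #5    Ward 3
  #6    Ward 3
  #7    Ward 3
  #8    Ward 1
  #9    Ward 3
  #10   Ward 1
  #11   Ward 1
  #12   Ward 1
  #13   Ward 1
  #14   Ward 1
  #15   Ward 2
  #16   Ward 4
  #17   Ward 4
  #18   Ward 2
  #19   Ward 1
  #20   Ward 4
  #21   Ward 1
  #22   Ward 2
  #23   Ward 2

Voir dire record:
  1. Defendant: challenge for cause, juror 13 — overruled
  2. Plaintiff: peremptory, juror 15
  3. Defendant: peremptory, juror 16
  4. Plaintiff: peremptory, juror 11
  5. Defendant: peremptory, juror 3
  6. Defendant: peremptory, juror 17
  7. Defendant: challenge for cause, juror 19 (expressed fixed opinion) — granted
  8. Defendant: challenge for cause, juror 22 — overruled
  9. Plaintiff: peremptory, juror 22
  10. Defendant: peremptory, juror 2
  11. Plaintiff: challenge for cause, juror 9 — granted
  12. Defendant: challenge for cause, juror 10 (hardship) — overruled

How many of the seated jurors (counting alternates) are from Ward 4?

Removed: #2, #3, #9, #11, #15, #16, #17, #19, #22.
Seated (9 incl. alternates): #1, #4, #5, #6, #7, #8, #10, #12, #13.
None of those are in Ward 4 → 0.

0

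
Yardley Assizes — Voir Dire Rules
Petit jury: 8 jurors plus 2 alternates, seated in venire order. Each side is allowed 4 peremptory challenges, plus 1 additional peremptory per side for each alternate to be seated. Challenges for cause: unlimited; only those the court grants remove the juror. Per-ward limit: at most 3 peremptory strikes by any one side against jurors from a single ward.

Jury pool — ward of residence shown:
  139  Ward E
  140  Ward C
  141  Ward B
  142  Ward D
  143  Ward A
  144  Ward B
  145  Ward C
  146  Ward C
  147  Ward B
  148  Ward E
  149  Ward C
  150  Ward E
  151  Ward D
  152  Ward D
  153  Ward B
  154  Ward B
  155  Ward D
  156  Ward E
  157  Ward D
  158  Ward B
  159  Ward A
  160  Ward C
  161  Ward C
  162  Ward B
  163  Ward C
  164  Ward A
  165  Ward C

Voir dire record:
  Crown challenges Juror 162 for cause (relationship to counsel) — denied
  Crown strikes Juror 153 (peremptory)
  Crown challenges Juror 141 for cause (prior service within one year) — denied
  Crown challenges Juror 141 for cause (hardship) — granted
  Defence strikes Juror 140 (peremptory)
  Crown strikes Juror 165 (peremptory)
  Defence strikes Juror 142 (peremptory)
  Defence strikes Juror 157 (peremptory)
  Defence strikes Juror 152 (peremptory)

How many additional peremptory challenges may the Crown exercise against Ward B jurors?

2

Crown peremptories so far: #153, #165 — 2 of 6 used, 4 left overall.
Against Ward B: #153 — 1 used; per-ward cap 3 leaves 2.
Binding limit: min(4, 2) = 2.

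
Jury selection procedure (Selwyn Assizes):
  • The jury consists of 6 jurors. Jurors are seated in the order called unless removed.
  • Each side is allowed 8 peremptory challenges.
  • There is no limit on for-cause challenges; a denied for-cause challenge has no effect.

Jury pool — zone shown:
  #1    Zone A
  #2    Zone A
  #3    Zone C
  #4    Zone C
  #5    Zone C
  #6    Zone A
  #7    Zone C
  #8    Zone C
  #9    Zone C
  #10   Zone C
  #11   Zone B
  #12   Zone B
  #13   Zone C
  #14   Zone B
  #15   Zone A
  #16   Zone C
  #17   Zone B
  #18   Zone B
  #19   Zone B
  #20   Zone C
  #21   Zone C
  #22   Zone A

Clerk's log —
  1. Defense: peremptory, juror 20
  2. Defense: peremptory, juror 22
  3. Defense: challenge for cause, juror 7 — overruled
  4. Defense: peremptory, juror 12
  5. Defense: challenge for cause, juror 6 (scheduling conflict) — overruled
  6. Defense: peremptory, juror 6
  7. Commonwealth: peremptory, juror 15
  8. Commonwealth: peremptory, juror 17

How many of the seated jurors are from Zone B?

Removed: #6, #12, #15, #17, #20, #22.
Seated jurors 1–6: #1, #2, #3, #4, #5, #7.
None of those are in Zone B → 0.

0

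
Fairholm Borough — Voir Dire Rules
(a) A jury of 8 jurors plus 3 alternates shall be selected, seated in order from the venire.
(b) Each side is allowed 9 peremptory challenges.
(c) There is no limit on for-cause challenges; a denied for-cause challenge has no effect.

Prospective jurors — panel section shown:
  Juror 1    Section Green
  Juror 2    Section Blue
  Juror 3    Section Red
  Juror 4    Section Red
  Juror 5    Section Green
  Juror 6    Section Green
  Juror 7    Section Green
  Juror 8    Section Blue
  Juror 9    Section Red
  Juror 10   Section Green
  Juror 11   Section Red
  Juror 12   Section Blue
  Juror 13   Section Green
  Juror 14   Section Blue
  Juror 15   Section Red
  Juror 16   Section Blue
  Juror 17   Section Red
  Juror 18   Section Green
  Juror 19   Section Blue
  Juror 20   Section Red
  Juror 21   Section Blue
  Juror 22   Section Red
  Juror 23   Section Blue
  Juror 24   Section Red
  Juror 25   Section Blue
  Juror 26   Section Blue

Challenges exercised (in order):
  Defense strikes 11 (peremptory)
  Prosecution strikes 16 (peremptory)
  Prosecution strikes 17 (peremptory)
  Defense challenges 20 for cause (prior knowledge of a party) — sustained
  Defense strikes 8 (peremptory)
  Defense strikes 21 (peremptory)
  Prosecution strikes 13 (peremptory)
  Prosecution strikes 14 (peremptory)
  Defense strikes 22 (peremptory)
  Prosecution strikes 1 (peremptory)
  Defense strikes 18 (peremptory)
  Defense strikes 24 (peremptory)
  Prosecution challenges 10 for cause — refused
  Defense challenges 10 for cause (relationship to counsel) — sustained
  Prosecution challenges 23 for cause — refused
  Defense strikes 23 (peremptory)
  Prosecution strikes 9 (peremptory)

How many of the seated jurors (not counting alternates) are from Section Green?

Removed: #1, #8, #9, #10, #11, #13, #14, #16, #17, #18, #20, #21, #22, #23, #24.
Seated jurors 1–8: #2, #3, #4, #5, #6, #7, #12, #15 (alternates #19, #25, #26 not counted).
Of those, in Section Green: #5, #6, #7 → 3.

3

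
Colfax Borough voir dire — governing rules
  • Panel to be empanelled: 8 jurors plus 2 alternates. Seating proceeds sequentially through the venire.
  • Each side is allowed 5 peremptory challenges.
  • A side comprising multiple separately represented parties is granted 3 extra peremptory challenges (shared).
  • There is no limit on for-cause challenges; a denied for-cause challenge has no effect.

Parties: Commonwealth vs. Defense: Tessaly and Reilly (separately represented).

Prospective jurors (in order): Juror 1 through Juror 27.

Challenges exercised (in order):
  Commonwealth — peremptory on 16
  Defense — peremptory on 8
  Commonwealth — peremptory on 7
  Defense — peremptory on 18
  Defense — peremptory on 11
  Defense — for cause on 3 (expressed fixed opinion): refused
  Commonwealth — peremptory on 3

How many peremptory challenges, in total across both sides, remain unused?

7

Commonwealth allotment: 5. Defense allotment: 5 base + 3 multi-party = 8.
Commonwealth peremptories used: #16, #7, #3 — 3.
Defense peremptories used: #8, #18, #11 — 3 (the for-cause on #3 doesn't count).
Remaining: (5 − 3) + (8 − 3) = 7.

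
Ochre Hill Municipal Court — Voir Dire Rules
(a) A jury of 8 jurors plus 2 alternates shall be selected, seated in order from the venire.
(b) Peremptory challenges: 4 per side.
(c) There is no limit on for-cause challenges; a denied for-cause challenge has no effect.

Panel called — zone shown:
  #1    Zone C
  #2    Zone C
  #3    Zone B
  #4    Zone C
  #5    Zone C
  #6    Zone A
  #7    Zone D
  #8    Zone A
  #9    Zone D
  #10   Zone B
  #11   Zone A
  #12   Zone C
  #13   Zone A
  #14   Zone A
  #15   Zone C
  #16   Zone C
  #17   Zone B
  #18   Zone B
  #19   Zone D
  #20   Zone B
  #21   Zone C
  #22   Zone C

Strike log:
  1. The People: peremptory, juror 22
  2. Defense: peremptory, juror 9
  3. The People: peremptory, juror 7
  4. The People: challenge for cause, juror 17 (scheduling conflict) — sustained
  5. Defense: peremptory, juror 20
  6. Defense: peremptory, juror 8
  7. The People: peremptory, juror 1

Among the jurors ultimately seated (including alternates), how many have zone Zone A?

Removed: #1, #7, #8, #9, #17, #20, #22.
Seated (10 incl. alternates): #2, #3, #4, #5, #6, #10, #11, #12, #13, #14.
Of those, in Zone A: #6, #11, #13, #14 → 4.

4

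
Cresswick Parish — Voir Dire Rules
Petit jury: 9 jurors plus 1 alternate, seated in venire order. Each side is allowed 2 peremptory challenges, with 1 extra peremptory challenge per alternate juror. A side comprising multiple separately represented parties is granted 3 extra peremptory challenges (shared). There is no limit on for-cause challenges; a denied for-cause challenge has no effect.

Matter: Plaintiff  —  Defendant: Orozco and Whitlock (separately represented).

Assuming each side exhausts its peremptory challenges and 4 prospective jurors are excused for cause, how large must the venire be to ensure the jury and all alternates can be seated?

23

Seats to fill: 9 + 1 alternates = 10.
Peremptories — Plaintiff: 2 + 1×1 = 3; Defendant: 2 + 1×1 + 3 = 6; total 9.
For-cause removals: 4.
Minimum venire: 10 + 9 + 4 = 23.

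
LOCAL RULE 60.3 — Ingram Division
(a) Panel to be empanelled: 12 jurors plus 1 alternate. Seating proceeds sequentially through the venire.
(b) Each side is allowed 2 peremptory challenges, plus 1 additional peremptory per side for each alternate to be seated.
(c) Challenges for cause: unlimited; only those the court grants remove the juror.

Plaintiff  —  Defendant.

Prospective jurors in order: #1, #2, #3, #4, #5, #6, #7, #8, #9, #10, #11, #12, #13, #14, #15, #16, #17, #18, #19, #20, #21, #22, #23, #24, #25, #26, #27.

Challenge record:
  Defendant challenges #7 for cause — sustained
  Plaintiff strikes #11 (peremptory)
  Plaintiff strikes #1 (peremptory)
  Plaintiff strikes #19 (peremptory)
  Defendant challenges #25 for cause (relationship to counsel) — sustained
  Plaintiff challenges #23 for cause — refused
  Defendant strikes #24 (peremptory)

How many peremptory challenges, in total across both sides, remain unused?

2

Plaintiff allotment: 2 base + 1 × 1 alternate = 3. Defendant allotment: 2 base + 1 × 1 alternate = 3.
Plaintiff peremptories used: #11, #1, #19 — 3 (the for-cause on #23 doesn't count).
Defendant peremptories used: #24 — 1 (for-cause on #7, #25 don't count).
Remaining: (3 − 3) + (3 − 1) = 2.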